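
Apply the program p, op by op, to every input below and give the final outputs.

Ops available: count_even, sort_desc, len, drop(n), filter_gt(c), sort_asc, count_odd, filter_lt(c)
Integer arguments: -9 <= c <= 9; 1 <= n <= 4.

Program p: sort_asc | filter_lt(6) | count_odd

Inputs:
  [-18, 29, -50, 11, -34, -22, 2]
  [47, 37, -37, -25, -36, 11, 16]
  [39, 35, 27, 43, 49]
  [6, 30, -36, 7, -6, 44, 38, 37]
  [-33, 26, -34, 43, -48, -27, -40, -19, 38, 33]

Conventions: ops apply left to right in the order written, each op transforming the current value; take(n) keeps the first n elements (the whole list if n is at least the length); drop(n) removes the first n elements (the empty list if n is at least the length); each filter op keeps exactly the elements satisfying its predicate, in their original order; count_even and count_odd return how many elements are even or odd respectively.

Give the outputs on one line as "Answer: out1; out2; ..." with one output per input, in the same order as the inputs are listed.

0; 2; 0; 0; 3

Execution, op by op:
  [-18, 29, -50, 11, -34, -22, 2] -> [-50, -34, -22, -18, 2, 11, 29] -> [-50, -34, -22, -18, 2] -> 0
  [47, 37, -37, -25, -36, 11, 16] -> [-37, -36, -25, 11, 16, 37, 47] -> [-37, -36, -25] -> 2
  [39, 35, 27, 43, 49] -> [27, 35, 39, 43, 49] -> [] -> 0
  [6, 30, -36, 7, -6, 44, 38, 37] -> [-36, -6, 6, 7, 30, 37, 38, 44] -> [-36, -6] -> 0
  [-33, 26, -34, 43, -48, -27, -40, -19, 38, 33] -> [-48, -40, -34, -33, -27, -19, 26, 33, 38, 43] -> [-48, -40, -34, -33, -27, -19] -> 3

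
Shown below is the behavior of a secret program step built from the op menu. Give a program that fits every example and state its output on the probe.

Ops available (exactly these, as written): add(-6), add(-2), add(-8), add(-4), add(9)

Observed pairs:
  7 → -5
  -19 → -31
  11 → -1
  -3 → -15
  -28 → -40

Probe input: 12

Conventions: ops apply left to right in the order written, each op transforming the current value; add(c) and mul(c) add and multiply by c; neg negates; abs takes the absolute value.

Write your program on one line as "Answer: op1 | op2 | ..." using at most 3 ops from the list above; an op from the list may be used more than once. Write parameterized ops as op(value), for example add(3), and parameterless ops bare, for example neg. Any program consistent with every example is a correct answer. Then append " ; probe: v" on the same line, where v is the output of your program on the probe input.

add(-4) | add(-8) ; probe: 0

Check, running the answer program on each example:
  7 -> 3 -> -5
  -19 -> -23 -> -31
  11 -> 7 -> -1
  -3 -> -7 -> -15
  -28 -> -32 -> -40
  probe: 12 -> 8 -> 0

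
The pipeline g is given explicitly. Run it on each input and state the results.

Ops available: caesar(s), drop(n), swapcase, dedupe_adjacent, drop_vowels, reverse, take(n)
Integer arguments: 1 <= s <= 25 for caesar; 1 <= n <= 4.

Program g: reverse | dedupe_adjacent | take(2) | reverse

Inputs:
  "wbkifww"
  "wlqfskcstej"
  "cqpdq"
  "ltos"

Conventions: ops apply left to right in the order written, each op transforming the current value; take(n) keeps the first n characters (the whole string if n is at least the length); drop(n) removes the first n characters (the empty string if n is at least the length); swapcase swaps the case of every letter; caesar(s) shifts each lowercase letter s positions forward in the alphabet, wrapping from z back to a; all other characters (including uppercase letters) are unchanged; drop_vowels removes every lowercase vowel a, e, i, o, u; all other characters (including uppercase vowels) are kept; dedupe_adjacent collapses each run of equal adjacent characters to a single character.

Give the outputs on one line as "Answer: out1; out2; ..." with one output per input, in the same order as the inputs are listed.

"fw"; "ej"; "dq"; "os"

Execution, op by op:
  "wbkifww" -> "wwfikbw" -> "wfikbw" -> "wf" -> "fw"
  "wlqfskcstej" -> "jetscksfqlw" -> "jetscksfqlw" -> "je" -> "ej"
  "cqpdq" -> "qdpqc" -> "qdpqc" -> "qd" -> "dq"
  "ltos" -> "sotl" -> "sotl" -> "so" -> "os"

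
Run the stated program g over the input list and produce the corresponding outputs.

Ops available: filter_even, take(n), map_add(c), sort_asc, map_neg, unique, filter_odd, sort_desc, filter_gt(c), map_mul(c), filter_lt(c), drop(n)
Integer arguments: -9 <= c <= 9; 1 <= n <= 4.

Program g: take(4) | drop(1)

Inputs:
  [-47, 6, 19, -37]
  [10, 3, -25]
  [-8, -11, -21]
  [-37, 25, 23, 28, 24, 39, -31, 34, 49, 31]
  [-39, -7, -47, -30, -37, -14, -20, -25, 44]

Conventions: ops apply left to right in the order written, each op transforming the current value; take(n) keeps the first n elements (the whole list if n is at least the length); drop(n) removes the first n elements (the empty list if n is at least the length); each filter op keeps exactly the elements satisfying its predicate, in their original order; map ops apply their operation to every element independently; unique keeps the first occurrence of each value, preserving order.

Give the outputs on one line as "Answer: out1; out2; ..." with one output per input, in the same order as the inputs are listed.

Execution, op by op:
  [-47, 6, 19, -37] -> [-47, 6, 19, -37] -> [6, 19, -37]
  [10, 3, -25] -> [10, 3, -25] -> [3, -25]
  [-8, -11, -21] -> [-8, -11, -21] -> [-11, -21]
  [-37, 25, 23, 28, 24, 39, -31, 34, 49, 31] -> [-37, 25, 23, 28] -> [25, 23, 28]
  [-39, -7, -47, -30, -37, -14, -20, -25, 44] -> [-39, -7, -47, -30] -> [-7, -47, -30]

[6, 19, -37]; [3, -25]; [-11, -21]; [25, 23, 28]; [-7, -47, -30]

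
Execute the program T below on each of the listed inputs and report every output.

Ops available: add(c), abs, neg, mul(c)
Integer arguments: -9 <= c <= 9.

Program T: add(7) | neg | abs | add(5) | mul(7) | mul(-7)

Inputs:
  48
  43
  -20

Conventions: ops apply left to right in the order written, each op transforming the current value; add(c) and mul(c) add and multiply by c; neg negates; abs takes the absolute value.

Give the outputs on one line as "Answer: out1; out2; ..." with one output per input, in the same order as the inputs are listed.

Execution, op by op:
  48 -> 55 -> -55 -> 55 -> 60 -> 420 -> -2940
  43 -> 50 -> -50 -> 50 -> 55 -> 385 -> -2695
  -20 -> -13 -> 13 -> 13 -> 18 -> 126 -> -882

-2940; -2695; -882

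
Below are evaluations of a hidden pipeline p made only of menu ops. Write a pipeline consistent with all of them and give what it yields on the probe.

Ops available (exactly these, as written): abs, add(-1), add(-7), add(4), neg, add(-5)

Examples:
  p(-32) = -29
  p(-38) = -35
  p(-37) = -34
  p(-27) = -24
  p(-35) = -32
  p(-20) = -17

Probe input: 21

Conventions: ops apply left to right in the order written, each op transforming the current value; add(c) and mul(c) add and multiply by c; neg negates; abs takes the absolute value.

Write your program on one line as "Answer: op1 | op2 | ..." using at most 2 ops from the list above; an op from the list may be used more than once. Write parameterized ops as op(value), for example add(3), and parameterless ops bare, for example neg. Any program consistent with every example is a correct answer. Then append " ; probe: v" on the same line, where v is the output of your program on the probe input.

add(4) | add(-1) ; probe: 24

Check, running the answer program on each example:
  -32 -> -28 -> -29
  -38 -> -34 -> -35
  -37 -> -33 -> -34
  -27 -> -23 -> -24
  -35 -> -31 -> -32
  -20 -> -16 -> -17
  probe: 21 -> 25 -> 24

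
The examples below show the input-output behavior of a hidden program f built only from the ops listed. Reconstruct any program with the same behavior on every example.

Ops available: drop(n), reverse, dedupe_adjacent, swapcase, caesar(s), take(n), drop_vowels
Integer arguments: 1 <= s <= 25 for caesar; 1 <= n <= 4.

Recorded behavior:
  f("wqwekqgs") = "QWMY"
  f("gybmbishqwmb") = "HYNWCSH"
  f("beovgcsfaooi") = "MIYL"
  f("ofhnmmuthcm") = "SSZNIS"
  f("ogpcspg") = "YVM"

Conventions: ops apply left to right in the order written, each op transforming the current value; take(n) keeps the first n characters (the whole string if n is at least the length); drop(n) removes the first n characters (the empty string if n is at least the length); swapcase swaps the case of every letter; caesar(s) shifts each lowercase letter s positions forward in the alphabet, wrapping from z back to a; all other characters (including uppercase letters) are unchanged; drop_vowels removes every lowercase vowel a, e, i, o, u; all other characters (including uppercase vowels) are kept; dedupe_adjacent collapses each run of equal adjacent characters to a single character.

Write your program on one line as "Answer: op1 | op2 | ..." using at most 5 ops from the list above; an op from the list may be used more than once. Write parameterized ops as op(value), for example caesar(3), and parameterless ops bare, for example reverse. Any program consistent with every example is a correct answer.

drop(4) | drop_vowels | caesar(6) | swapcase

Check, running the answer program on each example:
  "wqwekqgs" -> "kqgs" -> "kqgs" -> "qwmy" -> "QWMY"
  "gybmbishqwmb" -> "bishqwmb" -> "bshqwmb" -> "hynwcsh" -> "HYNWCSH"
  "beovgcsfaooi" -> "gcsfaooi" -> "gcsf" -> "miyl" -> "MIYL"
  "ofhnmmuthcm" -> "mmuthcm" -> "mmthcm" -> "ssznis" -> "SSZNIS"
  "ogpcspg" -> "spg" -> "spg" -> "yvm" -> "YVM"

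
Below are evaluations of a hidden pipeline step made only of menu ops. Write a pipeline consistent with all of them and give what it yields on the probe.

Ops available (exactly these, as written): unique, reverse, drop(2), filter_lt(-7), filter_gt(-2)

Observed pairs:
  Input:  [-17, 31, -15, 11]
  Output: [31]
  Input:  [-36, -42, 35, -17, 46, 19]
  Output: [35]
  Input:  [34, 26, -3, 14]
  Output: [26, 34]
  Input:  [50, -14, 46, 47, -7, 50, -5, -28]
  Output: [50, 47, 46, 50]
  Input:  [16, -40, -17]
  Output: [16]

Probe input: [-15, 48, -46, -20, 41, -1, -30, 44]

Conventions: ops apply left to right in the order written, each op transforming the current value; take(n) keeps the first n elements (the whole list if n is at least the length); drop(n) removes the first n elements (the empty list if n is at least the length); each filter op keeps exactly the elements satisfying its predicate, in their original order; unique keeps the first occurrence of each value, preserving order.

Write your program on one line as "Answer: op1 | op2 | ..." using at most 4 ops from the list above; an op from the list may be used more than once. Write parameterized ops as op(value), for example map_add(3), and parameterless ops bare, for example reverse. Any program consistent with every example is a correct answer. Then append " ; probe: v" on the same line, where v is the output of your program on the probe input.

reverse | drop(2) | filter_gt(-2) ; probe: [-1, 41, 48]

Check, running the answer program on each example:
  [-17, 31, -15, 11] -> [11, -15, 31, -17] -> [31, -17] -> [31]
  [-36, -42, 35, -17, 46, 19] -> [19, 46, -17, 35, -42, -36] -> [-17, 35, -42, -36] -> [35]
  [34, 26, -3, 14] -> [14, -3, 26, 34] -> [26, 34] -> [26, 34]
  [50, -14, 46, 47, -7, 50, -5, -28] -> [-28, -5, 50, -7, 47, 46, -14, 50] -> [50, -7, 47, 46, -14, 50] -> [50, 47, 46, 50]
  [16, -40, -17] -> [-17, -40, 16] -> [16] -> [16]
  probe: [-15, 48, -46, -20, 41, -1, -30, 44] -> [44, -30, -1, 41, -20, -46, 48, -15] -> [-1, 41, -20, -46, 48, -15] -> [-1, 41, 48]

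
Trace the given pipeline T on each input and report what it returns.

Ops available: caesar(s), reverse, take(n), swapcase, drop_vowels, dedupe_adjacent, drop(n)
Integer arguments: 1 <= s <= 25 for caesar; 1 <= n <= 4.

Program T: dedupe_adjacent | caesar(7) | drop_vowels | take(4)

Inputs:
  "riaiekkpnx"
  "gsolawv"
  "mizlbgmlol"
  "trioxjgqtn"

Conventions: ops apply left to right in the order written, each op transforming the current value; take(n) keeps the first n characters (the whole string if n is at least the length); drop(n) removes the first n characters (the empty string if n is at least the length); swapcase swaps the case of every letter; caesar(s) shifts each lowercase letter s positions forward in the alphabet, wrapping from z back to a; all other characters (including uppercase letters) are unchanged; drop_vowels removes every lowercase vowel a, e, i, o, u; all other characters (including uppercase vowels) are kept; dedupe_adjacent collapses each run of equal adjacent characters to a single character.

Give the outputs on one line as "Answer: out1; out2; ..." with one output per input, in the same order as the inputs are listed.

Execution, op by op:
  "riaiekkpnx" -> "riaiekpnx" -> "yphplrwue" -> "yphplrw" -> "yphp"
  "gsolawv" -> "gsolawv" -> "nzvshdc" -> "nzvshdc" -> "nzvs"
  "mizlbgmlol" -> "mizlbgmlol" -> "tpgsintsvs" -> "tpgsntsvs" -> "tpgs"
  "trioxjgqtn" -> "trioxjgqtn" -> "aypveqnxau" -> "ypvqnx" -> "ypvq"

"yphp"; "nzvs"; "tpgs"; "ypvq"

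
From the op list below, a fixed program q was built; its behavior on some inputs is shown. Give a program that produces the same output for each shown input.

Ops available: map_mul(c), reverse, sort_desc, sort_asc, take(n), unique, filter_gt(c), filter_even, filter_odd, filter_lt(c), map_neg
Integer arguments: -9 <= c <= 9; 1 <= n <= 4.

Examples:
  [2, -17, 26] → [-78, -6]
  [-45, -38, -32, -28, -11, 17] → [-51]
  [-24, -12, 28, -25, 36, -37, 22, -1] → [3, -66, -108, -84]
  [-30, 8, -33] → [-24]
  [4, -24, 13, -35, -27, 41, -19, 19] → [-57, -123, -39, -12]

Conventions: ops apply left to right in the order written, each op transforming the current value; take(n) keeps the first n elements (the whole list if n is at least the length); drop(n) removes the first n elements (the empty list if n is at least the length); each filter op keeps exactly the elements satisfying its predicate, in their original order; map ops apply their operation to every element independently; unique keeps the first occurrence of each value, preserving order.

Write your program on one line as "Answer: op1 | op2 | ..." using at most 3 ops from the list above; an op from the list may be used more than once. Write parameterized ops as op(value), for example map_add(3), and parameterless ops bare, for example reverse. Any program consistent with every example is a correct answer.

reverse | filter_gt(-8) | map_mul(-3)

Check, running the answer program on each example:
  [2, -17, 26] -> [26, -17, 2] -> [26, 2] -> [-78, -6]
  [-45, -38, -32, -28, -11, 17] -> [17, -11, -28, -32, -38, -45] -> [17] -> [-51]
  [-24, -12, 28, -25, 36, -37, 22, -1] -> [-1, 22, -37, 36, -25, 28, -12, -24] -> [-1, 22, 36, 28] -> [3, -66, -108, -84]
  [-30, 8, -33] -> [-33, 8, -30] -> [8] -> [-24]
  [4, -24, 13, -35, -27, 41, -19, 19] -> [19, -19, 41, -27, -35, 13, -24, 4] -> [19, 41, 13, 4] -> [-57, -123, -39, -12]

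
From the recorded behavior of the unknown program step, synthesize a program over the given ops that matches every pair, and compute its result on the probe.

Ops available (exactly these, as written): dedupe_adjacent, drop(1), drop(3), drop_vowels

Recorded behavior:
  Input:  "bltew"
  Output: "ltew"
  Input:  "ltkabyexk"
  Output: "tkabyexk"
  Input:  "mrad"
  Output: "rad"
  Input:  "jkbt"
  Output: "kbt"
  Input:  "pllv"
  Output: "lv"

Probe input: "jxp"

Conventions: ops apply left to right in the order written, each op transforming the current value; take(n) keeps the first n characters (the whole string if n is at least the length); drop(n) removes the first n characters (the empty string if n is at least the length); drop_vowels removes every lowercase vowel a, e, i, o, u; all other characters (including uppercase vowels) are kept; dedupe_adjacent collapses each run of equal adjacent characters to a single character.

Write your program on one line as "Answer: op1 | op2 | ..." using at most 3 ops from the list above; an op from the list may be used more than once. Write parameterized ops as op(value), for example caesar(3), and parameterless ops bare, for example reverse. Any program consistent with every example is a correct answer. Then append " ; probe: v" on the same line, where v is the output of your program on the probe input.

drop(1) | dedupe_adjacent ; probe: "xp"

Check, running the answer program on each example:
  "bltew" -> "ltew" -> "ltew"
  "ltkabyexk" -> "tkabyexk" -> "tkabyexk"
  "mrad" -> "rad" -> "rad"
  "jkbt" -> "kbt" -> "kbt"
  "pllv" -> "llv" -> "lv"
  probe: "jxp" -> "xp" -> "xp"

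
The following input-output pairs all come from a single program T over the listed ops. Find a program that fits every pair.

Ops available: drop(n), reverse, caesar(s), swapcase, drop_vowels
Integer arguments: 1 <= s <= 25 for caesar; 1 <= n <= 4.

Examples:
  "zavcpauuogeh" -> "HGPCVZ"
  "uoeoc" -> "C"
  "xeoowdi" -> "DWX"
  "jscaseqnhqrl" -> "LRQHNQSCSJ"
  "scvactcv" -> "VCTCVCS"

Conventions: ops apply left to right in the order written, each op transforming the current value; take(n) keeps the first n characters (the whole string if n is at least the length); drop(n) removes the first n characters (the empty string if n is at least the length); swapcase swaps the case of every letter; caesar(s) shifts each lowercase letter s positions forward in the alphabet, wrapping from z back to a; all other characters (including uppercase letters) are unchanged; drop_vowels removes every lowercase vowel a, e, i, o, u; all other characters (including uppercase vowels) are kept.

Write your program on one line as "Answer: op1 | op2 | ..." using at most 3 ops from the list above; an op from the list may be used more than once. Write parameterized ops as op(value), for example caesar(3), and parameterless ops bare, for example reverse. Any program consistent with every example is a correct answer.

reverse | drop_vowels | swapcase

Check, running the answer program on each example:
  "zavcpauuogeh" -> "hegouuapcvaz" -> "hgpcvz" -> "HGPCVZ"
  "uoeoc" -> "coeou" -> "c" -> "C"
  "xeoowdi" -> "idwooex" -> "dwx" -> "DWX"
  "jscaseqnhqrl" -> "lrqhnqesacsj" -> "lrqhnqscsj" -> "LRQHNQSCSJ"
  "scvactcv" -> "vctcavcs" -> "vctcvcs" -> "VCTCVCS"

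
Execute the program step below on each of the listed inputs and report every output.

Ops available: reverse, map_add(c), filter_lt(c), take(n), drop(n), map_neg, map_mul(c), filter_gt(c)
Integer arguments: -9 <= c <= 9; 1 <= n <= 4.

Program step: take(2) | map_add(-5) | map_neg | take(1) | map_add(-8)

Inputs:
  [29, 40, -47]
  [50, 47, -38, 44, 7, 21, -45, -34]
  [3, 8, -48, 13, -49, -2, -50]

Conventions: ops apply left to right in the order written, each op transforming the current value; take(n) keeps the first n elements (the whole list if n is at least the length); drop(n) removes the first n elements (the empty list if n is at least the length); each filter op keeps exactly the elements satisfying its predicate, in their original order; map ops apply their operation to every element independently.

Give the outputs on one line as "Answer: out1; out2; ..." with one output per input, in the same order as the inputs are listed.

[-32]; [-53]; [-6]

Execution, op by op:
  [29, 40, -47] -> [29, 40] -> [24, 35] -> [-24, -35] -> [-24] -> [-32]
  [50, 47, -38, 44, 7, 21, -45, -34] -> [50, 47] -> [45, 42] -> [-45, -42] -> [-45] -> [-53]
  [3, 8, -48, 13, -49, -2, -50] -> [3, 8] -> [-2, 3] -> [2, -3] -> [2] -> [-6]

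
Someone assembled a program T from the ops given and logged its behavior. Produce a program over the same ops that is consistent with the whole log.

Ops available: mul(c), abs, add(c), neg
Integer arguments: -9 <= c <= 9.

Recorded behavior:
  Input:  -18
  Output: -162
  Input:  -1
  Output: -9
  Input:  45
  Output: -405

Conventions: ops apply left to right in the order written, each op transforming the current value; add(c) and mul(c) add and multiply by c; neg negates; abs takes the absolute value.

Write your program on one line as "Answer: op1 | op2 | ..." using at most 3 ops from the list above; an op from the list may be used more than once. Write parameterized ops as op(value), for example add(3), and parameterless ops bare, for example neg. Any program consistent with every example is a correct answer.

mul(-9) | abs | neg

Check, running the answer program on each example:
  -18 -> 162 -> 162 -> -162
  -1 -> 9 -> 9 -> -9
  45 -> -405 -> 405 -> -405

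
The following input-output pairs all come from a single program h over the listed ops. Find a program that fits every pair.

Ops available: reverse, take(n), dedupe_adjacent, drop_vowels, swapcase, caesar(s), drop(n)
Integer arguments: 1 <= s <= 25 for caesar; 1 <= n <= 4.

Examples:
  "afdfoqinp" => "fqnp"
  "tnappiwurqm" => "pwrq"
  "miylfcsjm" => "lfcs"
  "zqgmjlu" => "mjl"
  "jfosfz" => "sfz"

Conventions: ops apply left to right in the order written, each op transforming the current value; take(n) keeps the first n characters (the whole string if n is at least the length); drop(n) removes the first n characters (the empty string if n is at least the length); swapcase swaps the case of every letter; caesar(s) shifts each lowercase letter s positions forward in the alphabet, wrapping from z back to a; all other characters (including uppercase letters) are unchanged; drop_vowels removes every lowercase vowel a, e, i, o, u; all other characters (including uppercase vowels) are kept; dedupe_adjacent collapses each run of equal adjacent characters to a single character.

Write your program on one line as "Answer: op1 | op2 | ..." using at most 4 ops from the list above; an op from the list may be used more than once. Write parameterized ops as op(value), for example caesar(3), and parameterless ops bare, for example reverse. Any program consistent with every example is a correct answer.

drop(3) | dedupe_adjacent | drop_vowels | take(4)

Check, running the answer program on each example:
  "afdfoqinp" -> "foqinp" -> "foqinp" -> "fqnp" -> "fqnp"
  "tnappiwurqm" -> "ppiwurqm" -> "piwurqm" -> "pwrqm" -> "pwrq"
  "miylfcsjm" -> "lfcsjm" -> "lfcsjm" -> "lfcsjm" -> "lfcs"
  "zqgmjlu" -> "mjlu" -> "mjlu" -> "mjl" -> "mjl"
  "jfosfz" -> "sfz" -> "sfz" -> "sfz" -> "sfz"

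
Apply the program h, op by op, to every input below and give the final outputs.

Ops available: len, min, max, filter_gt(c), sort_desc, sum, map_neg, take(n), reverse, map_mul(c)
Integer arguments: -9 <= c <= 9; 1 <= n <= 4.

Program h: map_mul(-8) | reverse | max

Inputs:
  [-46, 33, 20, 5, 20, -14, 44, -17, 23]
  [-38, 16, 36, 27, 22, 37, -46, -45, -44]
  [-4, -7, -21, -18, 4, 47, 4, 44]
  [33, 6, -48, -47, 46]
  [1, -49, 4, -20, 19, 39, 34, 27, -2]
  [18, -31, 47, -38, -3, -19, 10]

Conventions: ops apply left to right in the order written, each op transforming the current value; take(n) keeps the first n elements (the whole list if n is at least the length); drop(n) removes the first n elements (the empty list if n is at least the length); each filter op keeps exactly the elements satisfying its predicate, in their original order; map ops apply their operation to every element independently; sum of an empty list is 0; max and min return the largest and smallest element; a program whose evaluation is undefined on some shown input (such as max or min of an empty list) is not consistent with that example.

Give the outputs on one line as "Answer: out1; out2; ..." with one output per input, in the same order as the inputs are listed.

Execution, op by op:
  [-46, 33, 20, 5, 20, -14, 44, -17, 23] -> [368, -264, -160, -40, -160, 112, -352, 136, -184] -> [-184, 136, -352, 112, -160, -40, -160, -264, 368] -> 368
  [-38, 16, 36, 27, 22, 37, -46, -45, -44] -> [304, -128, -288, -216, -176, -296, 368, 360, 352] -> [352, 360, 368, -296, -176, -216, -288, -128, 304] -> 368
  [-4, -7, -21, -18, 4, 47, 4, 44] -> [32, 56, 168, 144, -32, -376, -32, -352] -> [-352, -32, -376, -32, 144, 168, 56, 32] -> 168
  [33, 6, -48, -47, 46] -> [-264, -48, 384, 376, -368] -> [-368, 376, 384, -48, -264] -> 384
  [1, -49, 4, -20, 19, 39, 34, 27, -2] -> [-8, 392, -32, 160, -152, -312, -272, -216, 16] -> [16, -216, -272, -312, -152, 160, -32, 392, -8] -> 392
  [18, -31, 47, -38, -3, -19, 10] -> [-144, 248, -376, 304, 24, 152, -80] -> [-80, 152, 24, 304, -376, 248, -144] -> 304

368; 368; 168; 384; 392; 304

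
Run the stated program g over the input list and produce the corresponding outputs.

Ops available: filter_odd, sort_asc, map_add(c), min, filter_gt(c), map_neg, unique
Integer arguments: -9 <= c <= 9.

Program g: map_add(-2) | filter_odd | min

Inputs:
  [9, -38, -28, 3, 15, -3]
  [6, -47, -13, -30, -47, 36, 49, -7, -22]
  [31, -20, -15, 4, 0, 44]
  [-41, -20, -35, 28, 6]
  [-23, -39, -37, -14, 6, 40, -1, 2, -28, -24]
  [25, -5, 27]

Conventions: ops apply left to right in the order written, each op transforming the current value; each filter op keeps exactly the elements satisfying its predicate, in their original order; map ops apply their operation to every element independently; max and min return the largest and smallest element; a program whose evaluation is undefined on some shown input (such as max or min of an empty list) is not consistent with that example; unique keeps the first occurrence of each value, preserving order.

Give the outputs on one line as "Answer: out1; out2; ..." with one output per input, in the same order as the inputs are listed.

-5; -49; -17; -43; -41; -7

Execution, op by op:
  [9, -38, -28, 3, 15, -3] -> [7, -40, -30, 1, 13, -5] -> [7, 1, 13, -5] -> -5
  [6, -47, -13, -30, -47, 36, 49, -7, -22] -> [4, -49, -15, -32, -49, 34, 47, -9, -24] -> [-49, -15, -49, 47, -9] -> -49
  [31, -20, -15, 4, 0, 44] -> [29, -22, -17, 2, -2, 42] -> [29, -17] -> -17
  [-41, -20, -35, 28, 6] -> [-43, -22, -37, 26, 4] -> [-43, -37] -> -43
  [-23, -39, -37, -14, 6, 40, -1, 2, -28, -24] -> [-25, -41, -39, -16, 4, 38, -3, 0, -30, -26] -> [-25, -41, -39, -3] -> -41
  [25, -5, 27] -> [23, -7, 25] -> [23, -7, 25] -> -7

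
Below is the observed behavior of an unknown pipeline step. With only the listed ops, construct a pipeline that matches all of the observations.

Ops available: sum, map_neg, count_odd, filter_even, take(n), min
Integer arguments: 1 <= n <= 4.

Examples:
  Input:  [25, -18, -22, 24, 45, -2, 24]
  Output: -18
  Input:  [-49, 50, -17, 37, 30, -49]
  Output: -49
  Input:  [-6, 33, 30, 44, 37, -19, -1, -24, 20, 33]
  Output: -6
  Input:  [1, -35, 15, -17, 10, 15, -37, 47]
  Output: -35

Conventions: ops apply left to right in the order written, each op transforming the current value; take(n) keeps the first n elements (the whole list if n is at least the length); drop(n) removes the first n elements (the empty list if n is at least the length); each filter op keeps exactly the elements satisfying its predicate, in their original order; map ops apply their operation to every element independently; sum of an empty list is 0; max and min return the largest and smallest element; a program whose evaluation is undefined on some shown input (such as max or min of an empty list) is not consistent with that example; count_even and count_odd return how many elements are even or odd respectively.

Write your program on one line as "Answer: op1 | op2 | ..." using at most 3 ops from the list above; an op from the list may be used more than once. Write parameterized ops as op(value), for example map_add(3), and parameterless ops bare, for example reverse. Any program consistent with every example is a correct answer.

take(2) | min

Check, running the answer program on each example:
  [25, -18, -22, 24, 45, -2, 24] -> [25, -18] -> -18
  [-49, 50, -17, 37, 30, -49] -> [-49, 50] -> -49
  [-6, 33, 30, 44, 37, -19, -1, -24, 20, 33] -> [-6, 33] -> -6
  [1, -35, 15, -17, 10, 15, -37, 47] -> [1, -35] -> -35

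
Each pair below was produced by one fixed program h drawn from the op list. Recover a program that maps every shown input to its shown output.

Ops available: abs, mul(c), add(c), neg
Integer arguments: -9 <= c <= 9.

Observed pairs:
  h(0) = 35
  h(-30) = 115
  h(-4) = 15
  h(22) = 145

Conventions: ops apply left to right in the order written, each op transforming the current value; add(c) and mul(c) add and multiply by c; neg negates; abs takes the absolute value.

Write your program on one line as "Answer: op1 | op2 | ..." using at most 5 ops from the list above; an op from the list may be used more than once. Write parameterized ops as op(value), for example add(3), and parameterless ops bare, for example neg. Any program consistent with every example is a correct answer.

neg | add(-7) | mul(5) | neg | abs

Check, running the answer program on each example:
  0 -> 0 -> -7 -> -35 -> 35 -> 35
  -30 -> 30 -> 23 -> 115 -> -115 -> 115
  -4 -> 4 -> -3 -> -15 -> 15 -> 15
  22 -> -22 -> -29 -> -145 -> 145 -> 145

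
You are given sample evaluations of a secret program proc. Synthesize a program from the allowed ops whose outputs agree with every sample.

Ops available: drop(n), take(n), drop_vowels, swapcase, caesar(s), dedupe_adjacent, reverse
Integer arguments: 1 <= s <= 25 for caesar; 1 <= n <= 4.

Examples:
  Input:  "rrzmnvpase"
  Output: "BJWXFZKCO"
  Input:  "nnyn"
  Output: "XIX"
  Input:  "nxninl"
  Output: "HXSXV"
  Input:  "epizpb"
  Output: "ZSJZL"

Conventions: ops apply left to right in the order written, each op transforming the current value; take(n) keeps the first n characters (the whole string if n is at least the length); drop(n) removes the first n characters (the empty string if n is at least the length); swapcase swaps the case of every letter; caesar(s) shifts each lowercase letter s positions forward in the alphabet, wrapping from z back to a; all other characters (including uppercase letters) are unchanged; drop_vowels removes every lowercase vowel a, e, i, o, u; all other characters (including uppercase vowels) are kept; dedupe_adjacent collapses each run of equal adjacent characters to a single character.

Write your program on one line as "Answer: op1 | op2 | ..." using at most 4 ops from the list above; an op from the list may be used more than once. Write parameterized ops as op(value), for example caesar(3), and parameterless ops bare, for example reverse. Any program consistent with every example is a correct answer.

caesar(16) | drop(1) | caesar(20) | swapcase

Check, running the answer program on each example:
  "rrzmnvpase" -> "hhpcdlfqiu" -> "hpcdlfqiu" -> "bjwxfzkco" -> "BJWXFZKCO"
  "nnyn" -> "ddod" -> "dod" -> "xix" -> "XIX"
  "nxninl" -> "dndydb" -> "ndydb" -> "hxsxv" -> "HXSXV"
  "epizpb" -> "ufypfr" -> "fypfr" -> "zsjzl" -> "ZSJZL"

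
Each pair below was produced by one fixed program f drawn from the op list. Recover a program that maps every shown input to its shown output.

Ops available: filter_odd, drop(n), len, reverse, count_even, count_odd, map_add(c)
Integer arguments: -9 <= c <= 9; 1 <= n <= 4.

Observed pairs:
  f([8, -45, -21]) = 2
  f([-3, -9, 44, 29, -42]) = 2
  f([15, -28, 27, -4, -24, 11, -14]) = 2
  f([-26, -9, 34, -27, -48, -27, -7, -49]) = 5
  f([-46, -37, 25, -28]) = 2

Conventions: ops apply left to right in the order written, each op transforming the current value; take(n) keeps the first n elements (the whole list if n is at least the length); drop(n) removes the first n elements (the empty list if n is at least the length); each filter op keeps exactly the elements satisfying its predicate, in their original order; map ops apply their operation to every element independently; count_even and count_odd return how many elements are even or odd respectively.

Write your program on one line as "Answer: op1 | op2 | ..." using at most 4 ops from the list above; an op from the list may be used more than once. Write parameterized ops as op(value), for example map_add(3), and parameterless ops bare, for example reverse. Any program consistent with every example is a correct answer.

drop(1) | reverse | count_odd

Check, running the answer program on each example:
  [8, -45, -21] -> [-45, -21] -> [-21, -45] -> 2
  [-3, -9, 44, 29, -42] -> [-9, 44, 29, -42] -> [-42, 29, 44, -9] -> 2
  [15, -28, 27, -4, -24, 11, -14] -> [-28, 27, -4, -24, 11, -14] -> [-14, 11, -24, -4, 27, -28] -> 2
  [-26, -9, 34, -27, -48, -27, -7, -49] -> [-9, 34, -27, -48, -27, -7, -49] -> [-49, -7, -27, -48, -27, 34, -9] -> 5
  [-46, -37, 25, -28] -> [-37, 25, -28] -> [-28, 25, -37] -> 2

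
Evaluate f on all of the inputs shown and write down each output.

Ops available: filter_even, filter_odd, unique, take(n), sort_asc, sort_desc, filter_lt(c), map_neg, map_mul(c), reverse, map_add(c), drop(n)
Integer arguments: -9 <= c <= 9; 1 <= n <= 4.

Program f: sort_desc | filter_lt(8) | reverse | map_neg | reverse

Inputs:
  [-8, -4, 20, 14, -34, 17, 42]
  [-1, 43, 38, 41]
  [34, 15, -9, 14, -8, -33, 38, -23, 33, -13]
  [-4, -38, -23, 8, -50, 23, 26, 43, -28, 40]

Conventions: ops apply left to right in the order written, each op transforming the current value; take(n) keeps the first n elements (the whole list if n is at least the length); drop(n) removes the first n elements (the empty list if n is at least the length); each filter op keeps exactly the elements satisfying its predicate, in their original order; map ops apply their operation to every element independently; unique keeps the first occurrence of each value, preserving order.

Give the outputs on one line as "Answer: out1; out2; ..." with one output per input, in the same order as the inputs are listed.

Execution, op by op:
  [-8, -4, 20, 14, -34, 17, 42] -> [42, 20, 17, 14, -4, -8, -34] -> [-4, -8, -34] -> [-34, -8, -4] -> [34, 8, 4] -> [4, 8, 34]
  [-1, 43, 38, 41] -> [43, 41, 38, -1] -> [-1] -> [-1] -> [1] -> [1]
  [34, 15, -9, 14, -8, -33, 38, -23, 33, -13] -> [38, 34, 33, 15, 14, -8, -9, -13, -23, -33] -> [-8, -9, -13, -23, -33] -> [-33, -23, -13, -9, -8] -> [33, 23, 13, 9, 8] -> [8, 9, 13, 23, 33]
  [-4, -38, -23, 8, -50, 23, 26, 43, -28, 40] -> [43, 40, 26, 23, 8, -4, -23, -28, -38, -50] -> [-4, -23, -28, -38, -50] -> [-50, -38, -28, -23, -4] -> [50, 38, 28, 23, 4] -> [4, 23, 28, 38, 50]

[4, 8, 34]; [1]; [8, 9, 13, 23, 33]; [4, 23, 28, 38, 50]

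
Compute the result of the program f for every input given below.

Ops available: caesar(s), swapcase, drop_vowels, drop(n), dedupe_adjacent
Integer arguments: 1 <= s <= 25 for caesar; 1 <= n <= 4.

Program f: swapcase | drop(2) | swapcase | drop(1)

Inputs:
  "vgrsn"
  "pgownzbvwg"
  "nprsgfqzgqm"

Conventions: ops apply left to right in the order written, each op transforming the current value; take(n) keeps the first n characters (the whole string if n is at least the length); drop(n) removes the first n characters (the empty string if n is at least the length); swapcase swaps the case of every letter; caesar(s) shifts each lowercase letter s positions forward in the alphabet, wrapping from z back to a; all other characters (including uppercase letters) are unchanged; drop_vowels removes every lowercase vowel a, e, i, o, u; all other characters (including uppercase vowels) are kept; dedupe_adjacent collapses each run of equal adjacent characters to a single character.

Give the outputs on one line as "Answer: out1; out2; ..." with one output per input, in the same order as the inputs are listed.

"sn"; "wnzbvwg"; "sgfqzgqm"

Execution, op by op:
  "vgrsn" -> "VGRSN" -> "RSN" -> "rsn" -> "sn"
  "pgownzbvwg" -> "PGOWNZBVWG" -> "OWNZBVWG" -> "ownzbvwg" -> "wnzbvwg"
  "nprsgfqzgqm" -> "NPRSGFQZGQM" -> "RSGFQZGQM" -> "rsgfqzgqm" -> "sgfqzgqm"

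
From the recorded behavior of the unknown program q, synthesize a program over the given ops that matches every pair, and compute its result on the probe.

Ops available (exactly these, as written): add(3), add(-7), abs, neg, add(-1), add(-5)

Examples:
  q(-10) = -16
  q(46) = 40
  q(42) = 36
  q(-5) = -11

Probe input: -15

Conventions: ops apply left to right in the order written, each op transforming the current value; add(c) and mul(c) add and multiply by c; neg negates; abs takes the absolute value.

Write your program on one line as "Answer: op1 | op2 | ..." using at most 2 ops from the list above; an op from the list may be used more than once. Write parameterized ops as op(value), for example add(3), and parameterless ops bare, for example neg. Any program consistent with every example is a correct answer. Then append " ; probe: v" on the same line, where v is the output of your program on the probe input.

add(-5) | add(-1) ; probe: -21

Check, running the answer program on each example:
  -10 -> -15 -> -16
  46 -> 41 -> 40
  42 -> 37 -> 36
  -5 -> -10 -> -11
  probe: -15 -> -20 -> -21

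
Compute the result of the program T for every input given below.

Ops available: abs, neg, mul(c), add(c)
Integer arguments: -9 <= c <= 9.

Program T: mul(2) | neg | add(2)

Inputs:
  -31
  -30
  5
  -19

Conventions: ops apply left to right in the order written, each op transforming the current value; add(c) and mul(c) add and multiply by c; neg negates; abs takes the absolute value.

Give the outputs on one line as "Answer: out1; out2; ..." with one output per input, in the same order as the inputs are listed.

64; 62; -8; 40

Execution, op by op:
  -31 -> -62 -> 62 -> 64
  -30 -> -60 -> 60 -> 62
  5 -> 10 -> -10 -> -8
  -19 -> -38 -> 38 -> 40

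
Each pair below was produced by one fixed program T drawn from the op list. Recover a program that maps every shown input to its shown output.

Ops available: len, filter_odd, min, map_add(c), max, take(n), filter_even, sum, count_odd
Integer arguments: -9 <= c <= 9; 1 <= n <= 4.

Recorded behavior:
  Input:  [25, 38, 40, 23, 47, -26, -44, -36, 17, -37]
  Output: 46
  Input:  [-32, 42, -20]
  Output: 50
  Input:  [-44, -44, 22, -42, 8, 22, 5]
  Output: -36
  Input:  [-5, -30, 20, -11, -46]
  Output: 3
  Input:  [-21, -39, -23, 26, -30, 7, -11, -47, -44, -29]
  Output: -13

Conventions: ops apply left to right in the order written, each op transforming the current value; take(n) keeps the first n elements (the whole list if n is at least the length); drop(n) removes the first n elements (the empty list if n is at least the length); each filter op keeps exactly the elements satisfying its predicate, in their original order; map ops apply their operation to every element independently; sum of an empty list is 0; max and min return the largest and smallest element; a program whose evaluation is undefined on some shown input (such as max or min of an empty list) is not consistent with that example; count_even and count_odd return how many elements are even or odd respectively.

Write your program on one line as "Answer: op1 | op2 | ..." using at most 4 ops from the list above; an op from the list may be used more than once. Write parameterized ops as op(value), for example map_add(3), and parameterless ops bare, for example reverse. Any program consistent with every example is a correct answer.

map_add(8) | take(2) | max

Check, running the answer program on each example:
  [25, 38, 40, 23, 47, -26, -44, -36, 17, -37] -> [33, 46, 48, 31, 55, -18, -36, -28, 25, -29] -> [33, 46] -> 46
  [-32, 42, -20] -> [-24, 50, -12] -> [-24, 50] -> 50
  [-44, -44, 22, -42, 8, 22, 5] -> [-36, -36, 30, -34, 16, 30, 13] -> [-36, -36] -> -36
  [-5, -30, 20, -11, -46] -> [3, -22, 28, -3, -38] -> [3, -22] -> 3
  [-21, -39, -23, 26, -30, 7, -11, -47, -44, -29] -> [-13, -31, -15, 34, -22, 15, -3, -39, -36, -21] -> [-13, -31] -> -13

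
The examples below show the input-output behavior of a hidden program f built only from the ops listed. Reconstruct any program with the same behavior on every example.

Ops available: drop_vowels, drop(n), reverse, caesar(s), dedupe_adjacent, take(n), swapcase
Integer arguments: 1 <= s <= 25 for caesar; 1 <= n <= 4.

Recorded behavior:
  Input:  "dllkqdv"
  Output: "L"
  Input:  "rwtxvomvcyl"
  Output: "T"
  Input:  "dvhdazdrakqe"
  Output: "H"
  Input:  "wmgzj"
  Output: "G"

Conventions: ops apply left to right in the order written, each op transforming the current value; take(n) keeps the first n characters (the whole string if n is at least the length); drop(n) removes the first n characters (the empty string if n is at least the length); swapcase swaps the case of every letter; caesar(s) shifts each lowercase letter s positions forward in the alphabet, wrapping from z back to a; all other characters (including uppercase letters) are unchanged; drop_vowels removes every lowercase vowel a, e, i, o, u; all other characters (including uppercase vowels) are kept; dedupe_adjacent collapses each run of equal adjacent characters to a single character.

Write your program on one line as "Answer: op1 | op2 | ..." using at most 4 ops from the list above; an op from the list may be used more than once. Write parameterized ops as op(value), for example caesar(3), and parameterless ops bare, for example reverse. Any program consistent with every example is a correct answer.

drop(2) | take(2) | swapcase | take(1)

Check, running the answer program on each example:
  "dllkqdv" -> "lkqdv" -> "lk" -> "LK" -> "L"
  "rwtxvomvcyl" -> "txvomvcyl" -> "tx" -> "TX" -> "T"
  "dvhdazdrakqe" -> "hdazdrakqe" -> "hd" -> "HD" -> "H"
  "wmgzj" -> "gzj" -> "gz" -> "GZ" -> "G"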